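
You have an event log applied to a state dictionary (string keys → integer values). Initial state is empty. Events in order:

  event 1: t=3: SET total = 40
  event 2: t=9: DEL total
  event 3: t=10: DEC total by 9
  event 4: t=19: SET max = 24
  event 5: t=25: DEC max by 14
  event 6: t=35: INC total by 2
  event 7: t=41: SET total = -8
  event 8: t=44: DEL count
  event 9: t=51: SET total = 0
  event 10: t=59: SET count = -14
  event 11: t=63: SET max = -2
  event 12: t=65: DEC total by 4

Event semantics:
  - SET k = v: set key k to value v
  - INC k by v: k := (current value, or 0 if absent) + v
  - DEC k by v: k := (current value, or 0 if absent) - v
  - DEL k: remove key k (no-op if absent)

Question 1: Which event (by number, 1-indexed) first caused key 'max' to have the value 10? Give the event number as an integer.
Looking for first event where max becomes 10:
  event 4: max = 24
  event 5: max 24 -> 10  <-- first match

Answer: 5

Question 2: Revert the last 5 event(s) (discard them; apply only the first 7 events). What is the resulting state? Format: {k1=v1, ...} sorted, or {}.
Keep first 7 events (discard last 5):
  after event 1 (t=3: SET total = 40): {total=40}
  after event 2 (t=9: DEL total): {}
  after event 3 (t=10: DEC total by 9): {total=-9}
  after event 4 (t=19: SET max = 24): {max=24, total=-9}
  after event 5 (t=25: DEC max by 14): {max=10, total=-9}
  after event 6 (t=35: INC total by 2): {max=10, total=-7}
  after event 7 (t=41: SET total = -8): {max=10, total=-8}

Answer: {max=10, total=-8}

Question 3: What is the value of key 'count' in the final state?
Answer: -14

Derivation:
Track key 'count' through all 12 events:
  event 1 (t=3: SET total = 40): count unchanged
  event 2 (t=9: DEL total): count unchanged
  event 3 (t=10: DEC total by 9): count unchanged
  event 4 (t=19: SET max = 24): count unchanged
  event 5 (t=25: DEC max by 14): count unchanged
  event 6 (t=35: INC total by 2): count unchanged
  event 7 (t=41: SET total = -8): count unchanged
  event 8 (t=44: DEL count): count (absent) -> (absent)
  event 9 (t=51: SET total = 0): count unchanged
  event 10 (t=59: SET count = -14): count (absent) -> -14
  event 11 (t=63: SET max = -2): count unchanged
  event 12 (t=65: DEC total by 4): count unchanged
Final: count = -14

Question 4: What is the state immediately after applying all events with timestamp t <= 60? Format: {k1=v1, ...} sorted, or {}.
Answer: {count=-14, max=10, total=0}

Derivation:
Apply events with t <= 60 (10 events):
  after event 1 (t=3: SET total = 40): {total=40}
  after event 2 (t=9: DEL total): {}
  after event 3 (t=10: DEC total by 9): {total=-9}
  after event 4 (t=19: SET max = 24): {max=24, total=-9}
  after event 5 (t=25: DEC max by 14): {max=10, total=-9}
  after event 6 (t=35: INC total by 2): {max=10, total=-7}
  after event 7 (t=41: SET total = -8): {max=10, total=-8}
  after event 8 (t=44: DEL count): {max=10, total=-8}
  after event 9 (t=51: SET total = 0): {max=10, total=0}
  after event 10 (t=59: SET count = -14): {count=-14, max=10, total=0}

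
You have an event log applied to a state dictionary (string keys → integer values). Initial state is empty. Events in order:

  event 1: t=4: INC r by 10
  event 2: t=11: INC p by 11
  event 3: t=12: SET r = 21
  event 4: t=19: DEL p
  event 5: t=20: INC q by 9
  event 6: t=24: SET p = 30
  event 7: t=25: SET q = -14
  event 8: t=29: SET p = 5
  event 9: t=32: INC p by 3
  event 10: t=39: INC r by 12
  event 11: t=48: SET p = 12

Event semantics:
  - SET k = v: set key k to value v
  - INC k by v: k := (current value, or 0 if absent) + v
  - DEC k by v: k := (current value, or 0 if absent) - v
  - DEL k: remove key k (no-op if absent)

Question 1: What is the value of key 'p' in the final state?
Answer: 12

Derivation:
Track key 'p' through all 11 events:
  event 1 (t=4: INC r by 10): p unchanged
  event 2 (t=11: INC p by 11): p (absent) -> 11
  event 3 (t=12: SET r = 21): p unchanged
  event 4 (t=19: DEL p): p 11 -> (absent)
  event 5 (t=20: INC q by 9): p unchanged
  event 6 (t=24: SET p = 30): p (absent) -> 30
  event 7 (t=25: SET q = -14): p unchanged
  event 8 (t=29: SET p = 5): p 30 -> 5
  event 9 (t=32: INC p by 3): p 5 -> 8
  event 10 (t=39: INC r by 12): p unchanged
  event 11 (t=48: SET p = 12): p 8 -> 12
Final: p = 12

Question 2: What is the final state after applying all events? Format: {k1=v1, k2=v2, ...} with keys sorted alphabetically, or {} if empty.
Answer: {p=12, q=-14, r=33}

Derivation:
  after event 1 (t=4: INC r by 10): {r=10}
  after event 2 (t=11: INC p by 11): {p=11, r=10}
  after event 3 (t=12: SET r = 21): {p=11, r=21}
  after event 4 (t=19: DEL p): {r=21}
  after event 5 (t=20: INC q by 9): {q=9, r=21}
  after event 6 (t=24: SET p = 30): {p=30, q=9, r=21}
  after event 7 (t=25: SET q = -14): {p=30, q=-14, r=21}
  after event 8 (t=29: SET p = 5): {p=5, q=-14, r=21}
  after event 9 (t=32: INC p by 3): {p=8, q=-14, r=21}
  after event 10 (t=39: INC r by 12): {p=8, q=-14, r=33}
  after event 11 (t=48: SET p = 12): {p=12, q=-14, r=33}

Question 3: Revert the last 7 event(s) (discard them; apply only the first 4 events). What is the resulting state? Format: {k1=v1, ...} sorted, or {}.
Keep first 4 events (discard last 7):
  after event 1 (t=4: INC r by 10): {r=10}
  after event 2 (t=11: INC p by 11): {p=11, r=10}
  after event 3 (t=12: SET r = 21): {p=11, r=21}
  after event 4 (t=19: DEL p): {r=21}

Answer: {r=21}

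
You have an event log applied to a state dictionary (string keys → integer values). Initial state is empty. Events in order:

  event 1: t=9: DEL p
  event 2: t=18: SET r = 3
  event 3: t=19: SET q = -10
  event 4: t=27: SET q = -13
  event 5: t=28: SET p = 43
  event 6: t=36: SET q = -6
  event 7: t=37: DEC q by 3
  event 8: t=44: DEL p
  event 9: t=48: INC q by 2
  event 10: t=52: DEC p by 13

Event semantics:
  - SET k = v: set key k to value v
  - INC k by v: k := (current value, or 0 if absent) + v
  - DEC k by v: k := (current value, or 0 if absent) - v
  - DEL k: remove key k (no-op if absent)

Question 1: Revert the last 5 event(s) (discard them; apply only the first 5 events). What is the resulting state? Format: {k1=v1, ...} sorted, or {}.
Keep first 5 events (discard last 5):
  after event 1 (t=9: DEL p): {}
  after event 2 (t=18: SET r = 3): {r=3}
  after event 3 (t=19: SET q = -10): {q=-10, r=3}
  after event 4 (t=27: SET q = -13): {q=-13, r=3}
  after event 5 (t=28: SET p = 43): {p=43, q=-13, r=3}

Answer: {p=43, q=-13, r=3}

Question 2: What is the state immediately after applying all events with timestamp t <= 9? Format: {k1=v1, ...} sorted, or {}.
Apply events with t <= 9 (1 events):
  after event 1 (t=9: DEL p): {}

Answer: {}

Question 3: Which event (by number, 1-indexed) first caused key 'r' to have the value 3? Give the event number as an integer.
Looking for first event where r becomes 3:
  event 2: r (absent) -> 3  <-- first match

Answer: 2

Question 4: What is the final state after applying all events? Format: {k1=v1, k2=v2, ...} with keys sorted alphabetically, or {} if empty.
  after event 1 (t=9: DEL p): {}
  after event 2 (t=18: SET r = 3): {r=3}
  after event 3 (t=19: SET q = -10): {q=-10, r=3}
  after event 4 (t=27: SET q = -13): {q=-13, r=3}
  after event 5 (t=28: SET p = 43): {p=43, q=-13, r=3}
  after event 6 (t=36: SET q = -6): {p=43, q=-6, r=3}
  after event 7 (t=37: DEC q by 3): {p=43, q=-9, r=3}
  after event 8 (t=44: DEL p): {q=-9, r=3}
  after event 9 (t=48: INC q by 2): {q=-7, r=3}
  after event 10 (t=52: DEC p by 13): {p=-13, q=-7, r=3}

Answer: {p=-13, q=-7, r=3}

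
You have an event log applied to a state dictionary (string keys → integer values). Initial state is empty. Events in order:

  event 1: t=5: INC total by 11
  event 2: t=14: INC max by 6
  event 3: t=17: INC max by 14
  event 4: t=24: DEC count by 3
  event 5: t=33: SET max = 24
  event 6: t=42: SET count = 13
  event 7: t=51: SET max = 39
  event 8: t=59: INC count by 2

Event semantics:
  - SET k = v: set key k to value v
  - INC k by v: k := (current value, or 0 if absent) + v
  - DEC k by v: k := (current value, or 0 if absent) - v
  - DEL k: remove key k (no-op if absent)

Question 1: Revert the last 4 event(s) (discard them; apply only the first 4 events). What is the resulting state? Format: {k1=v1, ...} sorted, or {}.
Keep first 4 events (discard last 4):
  after event 1 (t=5: INC total by 11): {total=11}
  after event 2 (t=14: INC max by 6): {max=6, total=11}
  after event 3 (t=17: INC max by 14): {max=20, total=11}
  after event 4 (t=24: DEC count by 3): {count=-3, max=20, total=11}

Answer: {count=-3, max=20, total=11}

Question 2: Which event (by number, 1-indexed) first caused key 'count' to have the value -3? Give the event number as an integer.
Answer: 4

Derivation:
Looking for first event where count becomes -3:
  event 4: count (absent) -> -3  <-- first match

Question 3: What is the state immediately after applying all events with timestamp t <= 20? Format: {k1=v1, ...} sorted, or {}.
Apply events with t <= 20 (3 events):
  after event 1 (t=5: INC total by 11): {total=11}
  after event 2 (t=14: INC max by 6): {max=6, total=11}
  after event 3 (t=17: INC max by 14): {max=20, total=11}

Answer: {max=20, total=11}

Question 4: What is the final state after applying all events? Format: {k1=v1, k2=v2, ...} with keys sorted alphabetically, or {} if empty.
Answer: {count=15, max=39, total=11}

Derivation:
  after event 1 (t=5: INC total by 11): {total=11}
  after event 2 (t=14: INC max by 6): {max=6, total=11}
  after event 3 (t=17: INC max by 14): {max=20, total=11}
  after event 4 (t=24: DEC count by 3): {count=-3, max=20, total=11}
  after event 5 (t=33: SET max = 24): {count=-3, max=24, total=11}
  after event 6 (t=42: SET count = 13): {count=13, max=24, total=11}
  after event 7 (t=51: SET max = 39): {count=13, max=39, total=11}
  after event 8 (t=59: INC count by 2): {count=15, max=39, total=11}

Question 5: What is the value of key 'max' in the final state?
Answer: 39

Derivation:
Track key 'max' through all 8 events:
  event 1 (t=5: INC total by 11): max unchanged
  event 2 (t=14: INC max by 6): max (absent) -> 6
  event 3 (t=17: INC max by 14): max 6 -> 20
  event 4 (t=24: DEC count by 3): max unchanged
  event 5 (t=33: SET max = 24): max 20 -> 24
  event 6 (t=42: SET count = 13): max unchanged
  event 7 (t=51: SET max = 39): max 24 -> 39
  event 8 (t=59: INC count by 2): max unchanged
Final: max = 39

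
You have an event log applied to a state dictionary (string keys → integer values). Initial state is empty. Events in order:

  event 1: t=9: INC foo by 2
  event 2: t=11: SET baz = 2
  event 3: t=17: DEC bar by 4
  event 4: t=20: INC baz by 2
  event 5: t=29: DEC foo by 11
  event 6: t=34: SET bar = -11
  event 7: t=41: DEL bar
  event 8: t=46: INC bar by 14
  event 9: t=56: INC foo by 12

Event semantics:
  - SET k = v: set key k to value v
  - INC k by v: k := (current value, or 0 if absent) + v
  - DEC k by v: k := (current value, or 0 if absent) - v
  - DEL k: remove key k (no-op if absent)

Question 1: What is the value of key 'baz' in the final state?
Track key 'baz' through all 9 events:
  event 1 (t=9: INC foo by 2): baz unchanged
  event 2 (t=11: SET baz = 2): baz (absent) -> 2
  event 3 (t=17: DEC bar by 4): baz unchanged
  event 4 (t=20: INC baz by 2): baz 2 -> 4
  event 5 (t=29: DEC foo by 11): baz unchanged
  event 6 (t=34: SET bar = -11): baz unchanged
  event 7 (t=41: DEL bar): baz unchanged
  event 8 (t=46: INC bar by 14): baz unchanged
  event 9 (t=56: INC foo by 12): baz unchanged
Final: baz = 4

Answer: 4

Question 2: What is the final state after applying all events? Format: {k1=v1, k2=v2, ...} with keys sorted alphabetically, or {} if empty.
Answer: {bar=14, baz=4, foo=3}

Derivation:
  after event 1 (t=9: INC foo by 2): {foo=2}
  after event 2 (t=11: SET baz = 2): {baz=2, foo=2}
  after event 3 (t=17: DEC bar by 4): {bar=-4, baz=2, foo=2}
  after event 4 (t=20: INC baz by 2): {bar=-4, baz=4, foo=2}
  after event 5 (t=29: DEC foo by 11): {bar=-4, baz=4, foo=-9}
  after event 6 (t=34: SET bar = -11): {bar=-11, baz=4, foo=-9}
  after event 7 (t=41: DEL bar): {baz=4, foo=-9}
  after event 8 (t=46: INC bar by 14): {bar=14, baz=4, foo=-9}
  after event 9 (t=56: INC foo by 12): {bar=14, baz=4, foo=3}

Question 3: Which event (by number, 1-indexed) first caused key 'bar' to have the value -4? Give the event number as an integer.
Looking for first event where bar becomes -4:
  event 3: bar (absent) -> -4  <-- first match

Answer: 3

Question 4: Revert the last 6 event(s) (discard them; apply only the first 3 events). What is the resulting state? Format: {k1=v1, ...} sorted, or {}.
Keep first 3 events (discard last 6):
  after event 1 (t=9: INC foo by 2): {foo=2}
  after event 2 (t=11: SET baz = 2): {baz=2, foo=2}
  after event 3 (t=17: DEC bar by 4): {bar=-4, baz=2, foo=2}

Answer: {bar=-4, baz=2, foo=2}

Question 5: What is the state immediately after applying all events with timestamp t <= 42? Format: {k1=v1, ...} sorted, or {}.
Answer: {baz=4, foo=-9}

Derivation:
Apply events with t <= 42 (7 events):
  after event 1 (t=9: INC foo by 2): {foo=2}
  after event 2 (t=11: SET baz = 2): {baz=2, foo=2}
  after event 3 (t=17: DEC bar by 4): {bar=-4, baz=2, foo=2}
  after event 4 (t=20: INC baz by 2): {bar=-4, baz=4, foo=2}
  after event 5 (t=29: DEC foo by 11): {bar=-4, baz=4, foo=-9}
  after event 6 (t=34: SET bar = -11): {bar=-11, baz=4, foo=-9}
  after event 7 (t=41: DEL bar): {baz=4, foo=-9}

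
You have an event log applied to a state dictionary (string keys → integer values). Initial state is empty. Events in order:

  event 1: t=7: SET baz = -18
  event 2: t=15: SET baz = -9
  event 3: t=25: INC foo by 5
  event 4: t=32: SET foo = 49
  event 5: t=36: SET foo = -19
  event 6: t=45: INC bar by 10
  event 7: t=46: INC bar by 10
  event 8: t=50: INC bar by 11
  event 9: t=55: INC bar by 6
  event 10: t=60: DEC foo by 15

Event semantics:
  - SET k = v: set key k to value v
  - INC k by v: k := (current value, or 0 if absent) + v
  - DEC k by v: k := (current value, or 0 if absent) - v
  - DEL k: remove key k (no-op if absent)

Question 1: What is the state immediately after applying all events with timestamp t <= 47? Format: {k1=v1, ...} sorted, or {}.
Answer: {bar=20, baz=-9, foo=-19}

Derivation:
Apply events with t <= 47 (7 events):
  after event 1 (t=7: SET baz = -18): {baz=-18}
  after event 2 (t=15: SET baz = -9): {baz=-9}
  after event 3 (t=25: INC foo by 5): {baz=-9, foo=5}
  after event 4 (t=32: SET foo = 49): {baz=-9, foo=49}
  after event 5 (t=36: SET foo = -19): {baz=-9, foo=-19}
  after event 6 (t=45: INC bar by 10): {bar=10, baz=-9, foo=-19}
  after event 7 (t=46: INC bar by 10): {bar=20, baz=-9, foo=-19}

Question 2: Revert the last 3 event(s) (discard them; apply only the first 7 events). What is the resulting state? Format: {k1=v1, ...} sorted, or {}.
Answer: {bar=20, baz=-9, foo=-19}

Derivation:
Keep first 7 events (discard last 3):
  after event 1 (t=7: SET baz = -18): {baz=-18}
  after event 2 (t=15: SET baz = -9): {baz=-9}
  after event 3 (t=25: INC foo by 5): {baz=-9, foo=5}
  after event 4 (t=32: SET foo = 49): {baz=-9, foo=49}
  after event 5 (t=36: SET foo = -19): {baz=-9, foo=-19}
  after event 6 (t=45: INC bar by 10): {bar=10, baz=-9, foo=-19}
  after event 7 (t=46: INC bar by 10): {bar=20, baz=-9, foo=-19}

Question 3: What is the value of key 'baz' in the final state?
Track key 'baz' through all 10 events:
  event 1 (t=7: SET baz = -18): baz (absent) -> -18
  event 2 (t=15: SET baz = -9): baz -18 -> -9
  event 3 (t=25: INC foo by 5): baz unchanged
  event 4 (t=32: SET foo = 49): baz unchanged
  event 5 (t=36: SET foo = -19): baz unchanged
  event 6 (t=45: INC bar by 10): baz unchanged
  event 7 (t=46: INC bar by 10): baz unchanged
  event 8 (t=50: INC bar by 11): baz unchanged
  event 9 (t=55: INC bar by 6): baz unchanged
  event 10 (t=60: DEC foo by 15): baz unchanged
Final: baz = -9

Answer: -9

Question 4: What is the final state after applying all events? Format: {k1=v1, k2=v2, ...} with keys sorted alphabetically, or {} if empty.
  after event 1 (t=7: SET baz = -18): {baz=-18}
  after event 2 (t=15: SET baz = -9): {baz=-9}
  after event 3 (t=25: INC foo by 5): {baz=-9, foo=5}
  after event 4 (t=32: SET foo = 49): {baz=-9, foo=49}
  after event 5 (t=36: SET foo = -19): {baz=-9, foo=-19}
  after event 6 (t=45: INC bar by 10): {bar=10, baz=-9, foo=-19}
  after event 7 (t=46: INC bar by 10): {bar=20, baz=-9, foo=-19}
  after event 8 (t=50: INC bar by 11): {bar=31, baz=-9, foo=-19}
  after event 9 (t=55: INC bar by 6): {bar=37, baz=-9, foo=-19}
  after event 10 (t=60: DEC foo by 15): {bar=37, baz=-9, foo=-34}

Answer: {bar=37, baz=-9, foo=-34}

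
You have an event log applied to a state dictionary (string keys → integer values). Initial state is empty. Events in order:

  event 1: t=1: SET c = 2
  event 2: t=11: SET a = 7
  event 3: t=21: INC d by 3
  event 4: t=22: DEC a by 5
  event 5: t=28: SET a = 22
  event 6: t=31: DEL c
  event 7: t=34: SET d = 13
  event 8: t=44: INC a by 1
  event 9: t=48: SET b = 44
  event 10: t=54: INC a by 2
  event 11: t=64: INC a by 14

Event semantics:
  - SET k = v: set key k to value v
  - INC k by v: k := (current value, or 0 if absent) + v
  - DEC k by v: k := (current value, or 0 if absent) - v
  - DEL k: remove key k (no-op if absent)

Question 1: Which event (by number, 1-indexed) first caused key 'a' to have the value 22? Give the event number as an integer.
Answer: 5

Derivation:
Looking for first event where a becomes 22:
  event 2: a = 7
  event 3: a = 7
  event 4: a = 2
  event 5: a 2 -> 22  <-- first match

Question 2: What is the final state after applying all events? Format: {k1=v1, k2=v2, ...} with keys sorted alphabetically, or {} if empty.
  after event 1 (t=1: SET c = 2): {c=2}
  after event 2 (t=11: SET a = 7): {a=7, c=2}
  after event 3 (t=21: INC d by 3): {a=7, c=2, d=3}
  after event 4 (t=22: DEC a by 5): {a=2, c=2, d=3}
  after event 5 (t=28: SET a = 22): {a=22, c=2, d=3}
  after event 6 (t=31: DEL c): {a=22, d=3}
  after event 7 (t=34: SET d = 13): {a=22, d=13}
  after event 8 (t=44: INC a by 1): {a=23, d=13}
  after event 9 (t=48: SET b = 44): {a=23, b=44, d=13}
  after event 10 (t=54: INC a by 2): {a=25, b=44, d=13}
  after event 11 (t=64: INC a by 14): {a=39, b=44, d=13}

Answer: {a=39, b=44, d=13}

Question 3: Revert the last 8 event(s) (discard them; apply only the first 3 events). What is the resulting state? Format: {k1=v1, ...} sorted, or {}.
Keep first 3 events (discard last 8):
  after event 1 (t=1: SET c = 2): {c=2}
  after event 2 (t=11: SET a = 7): {a=7, c=2}
  after event 3 (t=21: INC d by 3): {a=7, c=2, d=3}

Answer: {a=7, c=2, d=3}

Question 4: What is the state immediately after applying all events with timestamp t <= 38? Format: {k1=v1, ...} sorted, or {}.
Answer: {a=22, d=13}

Derivation:
Apply events with t <= 38 (7 events):
  after event 1 (t=1: SET c = 2): {c=2}
  after event 2 (t=11: SET a = 7): {a=7, c=2}
  after event 3 (t=21: INC d by 3): {a=7, c=2, d=3}
  after event 4 (t=22: DEC a by 5): {a=2, c=2, d=3}
  after event 5 (t=28: SET a = 22): {a=22, c=2, d=3}
  after event 6 (t=31: DEL c): {a=22, d=3}
  after event 7 (t=34: SET d = 13): {a=22, d=13}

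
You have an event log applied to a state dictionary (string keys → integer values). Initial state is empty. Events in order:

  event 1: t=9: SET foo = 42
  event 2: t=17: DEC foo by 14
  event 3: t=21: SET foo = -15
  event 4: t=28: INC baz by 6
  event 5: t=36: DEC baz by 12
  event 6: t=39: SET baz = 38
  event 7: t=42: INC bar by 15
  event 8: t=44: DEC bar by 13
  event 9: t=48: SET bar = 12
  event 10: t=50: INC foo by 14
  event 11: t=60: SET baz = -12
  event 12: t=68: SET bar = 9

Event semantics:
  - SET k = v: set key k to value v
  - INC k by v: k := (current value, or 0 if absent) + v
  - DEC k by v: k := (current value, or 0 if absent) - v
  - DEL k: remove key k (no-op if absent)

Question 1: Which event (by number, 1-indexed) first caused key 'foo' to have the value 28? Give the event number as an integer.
Answer: 2

Derivation:
Looking for first event where foo becomes 28:
  event 1: foo = 42
  event 2: foo 42 -> 28  <-- first match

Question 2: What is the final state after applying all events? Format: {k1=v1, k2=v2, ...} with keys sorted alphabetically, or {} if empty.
Answer: {bar=9, baz=-12, foo=-1}

Derivation:
  after event 1 (t=9: SET foo = 42): {foo=42}
  after event 2 (t=17: DEC foo by 14): {foo=28}
  after event 3 (t=21: SET foo = -15): {foo=-15}
  after event 4 (t=28: INC baz by 6): {baz=6, foo=-15}
  after event 5 (t=36: DEC baz by 12): {baz=-6, foo=-15}
  after event 6 (t=39: SET baz = 38): {baz=38, foo=-15}
  after event 7 (t=42: INC bar by 15): {bar=15, baz=38, foo=-15}
  after event 8 (t=44: DEC bar by 13): {bar=2, baz=38, foo=-15}
  after event 9 (t=48: SET bar = 12): {bar=12, baz=38, foo=-15}
  after event 10 (t=50: INC foo by 14): {bar=12, baz=38, foo=-1}
  after event 11 (t=60: SET baz = -12): {bar=12, baz=-12, foo=-1}
  after event 12 (t=68: SET bar = 9): {bar=9, baz=-12, foo=-1}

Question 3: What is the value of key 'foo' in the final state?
Track key 'foo' through all 12 events:
  event 1 (t=9: SET foo = 42): foo (absent) -> 42
  event 2 (t=17: DEC foo by 14): foo 42 -> 28
  event 3 (t=21: SET foo = -15): foo 28 -> -15
  event 4 (t=28: INC baz by 6): foo unchanged
  event 5 (t=36: DEC baz by 12): foo unchanged
  event 6 (t=39: SET baz = 38): foo unchanged
  event 7 (t=42: INC bar by 15): foo unchanged
  event 8 (t=44: DEC bar by 13): foo unchanged
  event 9 (t=48: SET bar = 12): foo unchanged
  event 10 (t=50: INC foo by 14): foo -15 -> -1
  event 11 (t=60: SET baz = -12): foo unchanged
  event 12 (t=68: SET bar = 9): foo unchanged
Final: foo = -1

Answer: -1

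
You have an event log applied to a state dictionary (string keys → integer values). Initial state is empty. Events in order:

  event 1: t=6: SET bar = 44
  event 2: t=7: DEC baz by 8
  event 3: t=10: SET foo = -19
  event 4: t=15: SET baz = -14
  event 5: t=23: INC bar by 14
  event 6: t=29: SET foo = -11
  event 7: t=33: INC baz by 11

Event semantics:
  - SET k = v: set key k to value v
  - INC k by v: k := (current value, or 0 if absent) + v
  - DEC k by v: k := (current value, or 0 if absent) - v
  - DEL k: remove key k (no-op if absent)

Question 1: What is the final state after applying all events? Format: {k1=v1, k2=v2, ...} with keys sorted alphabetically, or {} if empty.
  after event 1 (t=6: SET bar = 44): {bar=44}
  after event 2 (t=7: DEC baz by 8): {bar=44, baz=-8}
  after event 3 (t=10: SET foo = -19): {bar=44, baz=-8, foo=-19}
  after event 4 (t=15: SET baz = -14): {bar=44, baz=-14, foo=-19}
  after event 5 (t=23: INC bar by 14): {bar=58, baz=-14, foo=-19}
  after event 6 (t=29: SET foo = -11): {bar=58, baz=-14, foo=-11}
  after event 7 (t=33: INC baz by 11): {bar=58, baz=-3, foo=-11}

Answer: {bar=58, baz=-3, foo=-11}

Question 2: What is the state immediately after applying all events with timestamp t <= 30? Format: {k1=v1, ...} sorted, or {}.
Answer: {bar=58, baz=-14, foo=-11}

Derivation:
Apply events with t <= 30 (6 events):
  after event 1 (t=6: SET bar = 44): {bar=44}
  after event 2 (t=7: DEC baz by 8): {bar=44, baz=-8}
  after event 3 (t=10: SET foo = -19): {bar=44, baz=-8, foo=-19}
  after event 4 (t=15: SET baz = -14): {bar=44, baz=-14, foo=-19}
  after event 5 (t=23: INC bar by 14): {bar=58, baz=-14, foo=-19}
  after event 6 (t=29: SET foo = -11): {bar=58, baz=-14, foo=-11}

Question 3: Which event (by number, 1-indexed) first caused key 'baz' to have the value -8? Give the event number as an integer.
Answer: 2

Derivation:
Looking for first event where baz becomes -8:
  event 2: baz (absent) -> -8  <-- first match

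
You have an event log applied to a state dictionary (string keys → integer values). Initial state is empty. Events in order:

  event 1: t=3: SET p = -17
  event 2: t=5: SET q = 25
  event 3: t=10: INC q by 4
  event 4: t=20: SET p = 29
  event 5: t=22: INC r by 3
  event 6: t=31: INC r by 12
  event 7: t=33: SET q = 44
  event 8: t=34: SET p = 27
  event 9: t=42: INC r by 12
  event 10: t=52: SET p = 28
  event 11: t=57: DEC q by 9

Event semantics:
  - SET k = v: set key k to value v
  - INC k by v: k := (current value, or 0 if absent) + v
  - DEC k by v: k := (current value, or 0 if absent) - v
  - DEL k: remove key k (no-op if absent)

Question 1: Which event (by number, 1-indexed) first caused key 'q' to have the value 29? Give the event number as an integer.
Looking for first event where q becomes 29:
  event 2: q = 25
  event 3: q 25 -> 29  <-- first match

Answer: 3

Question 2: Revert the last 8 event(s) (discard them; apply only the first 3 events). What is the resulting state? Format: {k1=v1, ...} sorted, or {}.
Keep first 3 events (discard last 8):
  after event 1 (t=3: SET p = -17): {p=-17}
  after event 2 (t=5: SET q = 25): {p=-17, q=25}
  after event 3 (t=10: INC q by 4): {p=-17, q=29}

Answer: {p=-17, q=29}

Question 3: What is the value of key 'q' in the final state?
Track key 'q' through all 11 events:
  event 1 (t=3: SET p = -17): q unchanged
  event 2 (t=5: SET q = 25): q (absent) -> 25
  event 3 (t=10: INC q by 4): q 25 -> 29
  event 4 (t=20: SET p = 29): q unchanged
  event 5 (t=22: INC r by 3): q unchanged
  event 6 (t=31: INC r by 12): q unchanged
  event 7 (t=33: SET q = 44): q 29 -> 44
  event 8 (t=34: SET p = 27): q unchanged
  event 9 (t=42: INC r by 12): q unchanged
  event 10 (t=52: SET p = 28): q unchanged
  event 11 (t=57: DEC q by 9): q 44 -> 35
Final: q = 35

Answer: 35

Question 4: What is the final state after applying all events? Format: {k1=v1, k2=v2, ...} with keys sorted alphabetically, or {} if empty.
  after event 1 (t=3: SET p = -17): {p=-17}
  after event 2 (t=5: SET q = 25): {p=-17, q=25}
  after event 3 (t=10: INC q by 4): {p=-17, q=29}
  after event 4 (t=20: SET p = 29): {p=29, q=29}
  after event 5 (t=22: INC r by 3): {p=29, q=29, r=3}
  after event 6 (t=31: INC r by 12): {p=29, q=29, r=15}
  after event 7 (t=33: SET q = 44): {p=29, q=44, r=15}
  after event 8 (t=34: SET p = 27): {p=27, q=44, r=15}
  after event 9 (t=42: INC r by 12): {p=27, q=44, r=27}
  after event 10 (t=52: SET p = 28): {p=28, q=44, r=27}
  after event 11 (t=57: DEC q by 9): {p=28, q=35, r=27}

Answer: {p=28, q=35, r=27}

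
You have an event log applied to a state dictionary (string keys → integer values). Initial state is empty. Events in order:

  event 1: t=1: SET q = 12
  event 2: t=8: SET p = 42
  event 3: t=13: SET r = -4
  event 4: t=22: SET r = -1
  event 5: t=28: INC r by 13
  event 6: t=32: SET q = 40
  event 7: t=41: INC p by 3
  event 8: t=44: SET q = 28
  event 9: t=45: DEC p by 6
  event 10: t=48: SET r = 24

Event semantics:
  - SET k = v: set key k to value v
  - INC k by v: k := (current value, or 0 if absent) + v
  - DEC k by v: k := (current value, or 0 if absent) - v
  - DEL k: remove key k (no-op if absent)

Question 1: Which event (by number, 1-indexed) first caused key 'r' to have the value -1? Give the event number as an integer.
Looking for first event where r becomes -1:
  event 3: r = -4
  event 4: r -4 -> -1  <-- first match

Answer: 4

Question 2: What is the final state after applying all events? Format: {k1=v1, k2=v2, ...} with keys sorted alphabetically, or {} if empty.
Answer: {p=39, q=28, r=24}

Derivation:
  after event 1 (t=1: SET q = 12): {q=12}
  after event 2 (t=8: SET p = 42): {p=42, q=12}
  after event 3 (t=13: SET r = -4): {p=42, q=12, r=-4}
  after event 4 (t=22: SET r = -1): {p=42, q=12, r=-1}
  after event 5 (t=28: INC r by 13): {p=42, q=12, r=12}
  after event 6 (t=32: SET q = 40): {p=42, q=40, r=12}
  after event 7 (t=41: INC p by 3): {p=45, q=40, r=12}
  after event 8 (t=44: SET q = 28): {p=45, q=28, r=12}
  after event 9 (t=45: DEC p by 6): {p=39, q=28, r=12}
  after event 10 (t=48: SET r = 24): {p=39, q=28, r=24}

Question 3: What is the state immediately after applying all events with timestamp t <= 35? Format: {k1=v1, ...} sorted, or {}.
Answer: {p=42, q=40, r=12}

Derivation:
Apply events with t <= 35 (6 events):
  after event 1 (t=1: SET q = 12): {q=12}
  after event 2 (t=8: SET p = 42): {p=42, q=12}
  after event 3 (t=13: SET r = -4): {p=42, q=12, r=-4}
  after event 4 (t=22: SET r = -1): {p=42, q=12, r=-1}
  after event 5 (t=28: INC r by 13): {p=42, q=12, r=12}
  after event 6 (t=32: SET q = 40): {p=42, q=40, r=12}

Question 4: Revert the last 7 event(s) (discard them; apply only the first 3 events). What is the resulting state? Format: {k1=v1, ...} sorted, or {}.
Answer: {p=42, q=12, r=-4}

Derivation:
Keep first 3 events (discard last 7):
  after event 1 (t=1: SET q = 12): {q=12}
  after event 2 (t=8: SET p = 42): {p=42, q=12}
  after event 3 (t=13: SET r = -4): {p=42, q=12, r=-4}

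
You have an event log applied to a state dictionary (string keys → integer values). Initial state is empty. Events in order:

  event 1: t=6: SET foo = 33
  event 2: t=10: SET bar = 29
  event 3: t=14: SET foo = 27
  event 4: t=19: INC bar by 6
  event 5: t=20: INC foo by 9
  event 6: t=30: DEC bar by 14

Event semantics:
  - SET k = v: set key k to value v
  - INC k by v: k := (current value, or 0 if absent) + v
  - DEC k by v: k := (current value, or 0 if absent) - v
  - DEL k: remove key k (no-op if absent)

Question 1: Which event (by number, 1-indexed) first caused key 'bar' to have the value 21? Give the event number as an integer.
Answer: 6

Derivation:
Looking for first event where bar becomes 21:
  event 2: bar = 29
  event 3: bar = 29
  event 4: bar = 35
  event 5: bar = 35
  event 6: bar 35 -> 21  <-- first match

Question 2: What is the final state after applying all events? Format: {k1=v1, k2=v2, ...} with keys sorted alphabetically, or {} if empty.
Answer: {bar=21, foo=36}

Derivation:
  after event 1 (t=6: SET foo = 33): {foo=33}
  after event 2 (t=10: SET bar = 29): {bar=29, foo=33}
  after event 3 (t=14: SET foo = 27): {bar=29, foo=27}
  after event 4 (t=19: INC bar by 6): {bar=35, foo=27}
  after event 5 (t=20: INC foo by 9): {bar=35, foo=36}
  after event 6 (t=30: DEC bar by 14): {bar=21, foo=36}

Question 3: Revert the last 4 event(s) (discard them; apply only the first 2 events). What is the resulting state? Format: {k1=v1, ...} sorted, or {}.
Answer: {bar=29, foo=33}

Derivation:
Keep first 2 events (discard last 4):
  after event 1 (t=6: SET foo = 33): {foo=33}
  after event 2 (t=10: SET bar = 29): {bar=29, foo=33}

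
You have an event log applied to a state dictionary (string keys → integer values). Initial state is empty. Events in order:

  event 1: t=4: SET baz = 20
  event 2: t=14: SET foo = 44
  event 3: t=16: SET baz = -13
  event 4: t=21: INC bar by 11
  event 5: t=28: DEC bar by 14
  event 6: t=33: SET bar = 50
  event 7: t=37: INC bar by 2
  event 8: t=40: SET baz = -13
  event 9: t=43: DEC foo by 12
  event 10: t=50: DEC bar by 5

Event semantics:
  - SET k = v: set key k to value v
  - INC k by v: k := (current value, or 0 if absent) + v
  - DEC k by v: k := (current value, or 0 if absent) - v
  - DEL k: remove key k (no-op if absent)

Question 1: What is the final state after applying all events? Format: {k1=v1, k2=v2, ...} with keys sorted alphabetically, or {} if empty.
  after event 1 (t=4: SET baz = 20): {baz=20}
  after event 2 (t=14: SET foo = 44): {baz=20, foo=44}
  after event 3 (t=16: SET baz = -13): {baz=-13, foo=44}
  after event 4 (t=21: INC bar by 11): {bar=11, baz=-13, foo=44}
  after event 5 (t=28: DEC bar by 14): {bar=-3, baz=-13, foo=44}
  after event 6 (t=33: SET bar = 50): {bar=50, baz=-13, foo=44}
  after event 7 (t=37: INC bar by 2): {bar=52, baz=-13, foo=44}
  after event 8 (t=40: SET baz = -13): {bar=52, baz=-13, foo=44}
  after event 9 (t=43: DEC foo by 12): {bar=52, baz=-13, foo=32}
  after event 10 (t=50: DEC bar by 5): {bar=47, baz=-13, foo=32}

Answer: {bar=47, baz=-13, foo=32}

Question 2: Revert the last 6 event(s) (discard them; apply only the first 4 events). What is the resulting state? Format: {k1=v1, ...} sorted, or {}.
Answer: {bar=11, baz=-13, foo=44}

Derivation:
Keep first 4 events (discard last 6):
  after event 1 (t=4: SET baz = 20): {baz=20}
  after event 2 (t=14: SET foo = 44): {baz=20, foo=44}
  after event 3 (t=16: SET baz = -13): {baz=-13, foo=44}
  after event 4 (t=21: INC bar by 11): {bar=11, baz=-13, foo=44}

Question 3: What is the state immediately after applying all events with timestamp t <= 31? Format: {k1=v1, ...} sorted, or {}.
Apply events with t <= 31 (5 events):
  after event 1 (t=4: SET baz = 20): {baz=20}
  after event 2 (t=14: SET foo = 44): {baz=20, foo=44}
  after event 3 (t=16: SET baz = -13): {baz=-13, foo=44}
  after event 4 (t=21: INC bar by 11): {bar=11, baz=-13, foo=44}
  after event 5 (t=28: DEC bar by 14): {bar=-3, baz=-13, foo=44}

Answer: {bar=-3, baz=-13, foo=44}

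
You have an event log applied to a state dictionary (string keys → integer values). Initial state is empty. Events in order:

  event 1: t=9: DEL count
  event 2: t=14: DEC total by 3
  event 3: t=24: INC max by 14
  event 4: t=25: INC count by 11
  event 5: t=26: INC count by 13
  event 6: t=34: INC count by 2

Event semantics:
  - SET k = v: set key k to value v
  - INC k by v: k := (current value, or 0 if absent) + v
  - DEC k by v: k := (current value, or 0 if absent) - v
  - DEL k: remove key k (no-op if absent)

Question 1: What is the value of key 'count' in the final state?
Answer: 26

Derivation:
Track key 'count' through all 6 events:
  event 1 (t=9: DEL count): count (absent) -> (absent)
  event 2 (t=14: DEC total by 3): count unchanged
  event 3 (t=24: INC max by 14): count unchanged
  event 4 (t=25: INC count by 11): count (absent) -> 11
  event 5 (t=26: INC count by 13): count 11 -> 24
  event 6 (t=34: INC count by 2): count 24 -> 26
Final: count = 26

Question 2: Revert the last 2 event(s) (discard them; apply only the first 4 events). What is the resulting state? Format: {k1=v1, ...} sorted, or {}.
Keep first 4 events (discard last 2):
  after event 1 (t=9: DEL count): {}
  after event 2 (t=14: DEC total by 3): {total=-3}
  after event 3 (t=24: INC max by 14): {max=14, total=-3}
  after event 4 (t=25: INC count by 11): {count=11, max=14, total=-3}

Answer: {count=11, max=14, total=-3}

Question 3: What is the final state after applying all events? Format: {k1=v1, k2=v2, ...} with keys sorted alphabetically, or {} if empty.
  after event 1 (t=9: DEL count): {}
  after event 2 (t=14: DEC total by 3): {total=-3}
  after event 3 (t=24: INC max by 14): {max=14, total=-3}
  after event 4 (t=25: INC count by 11): {count=11, max=14, total=-3}
  after event 5 (t=26: INC count by 13): {count=24, max=14, total=-3}
  after event 6 (t=34: INC count by 2): {count=26, max=14, total=-3}

Answer: {count=26, max=14, total=-3}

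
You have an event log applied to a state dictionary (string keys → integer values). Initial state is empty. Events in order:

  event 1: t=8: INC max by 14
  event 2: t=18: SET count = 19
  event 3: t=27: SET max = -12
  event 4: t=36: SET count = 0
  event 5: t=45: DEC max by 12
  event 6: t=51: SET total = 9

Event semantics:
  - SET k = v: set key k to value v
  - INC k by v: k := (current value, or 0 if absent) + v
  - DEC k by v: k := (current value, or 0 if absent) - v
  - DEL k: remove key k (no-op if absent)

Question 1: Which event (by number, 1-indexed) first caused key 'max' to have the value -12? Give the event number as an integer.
Looking for first event where max becomes -12:
  event 1: max = 14
  event 2: max = 14
  event 3: max 14 -> -12  <-- first match

Answer: 3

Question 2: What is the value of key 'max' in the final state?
Answer: -24

Derivation:
Track key 'max' through all 6 events:
  event 1 (t=8: INC max by 14): max (absent) -> 14
  event 2 (t=18: SET count = 19): max unchanged
  event 3 (t=27: SET max = -12): max 14 -> -12
  event 4 (t=36: SET count = 0): max unchanged
  event 5 (t=45: DEC max by 12): max -12 -> -24
  event 6 (t=51: SET total = 9): max unchanged
Final: max = -24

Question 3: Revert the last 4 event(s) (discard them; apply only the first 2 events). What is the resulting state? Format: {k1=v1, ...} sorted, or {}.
Answer: {count=19, max=14}

Derivation:
Keep first 2 events (discard last 4):
  after event 1 (t=8: INC max by 14): {max=14}
  after event 2 (t=18: SET count = 19): {count=19, max=14}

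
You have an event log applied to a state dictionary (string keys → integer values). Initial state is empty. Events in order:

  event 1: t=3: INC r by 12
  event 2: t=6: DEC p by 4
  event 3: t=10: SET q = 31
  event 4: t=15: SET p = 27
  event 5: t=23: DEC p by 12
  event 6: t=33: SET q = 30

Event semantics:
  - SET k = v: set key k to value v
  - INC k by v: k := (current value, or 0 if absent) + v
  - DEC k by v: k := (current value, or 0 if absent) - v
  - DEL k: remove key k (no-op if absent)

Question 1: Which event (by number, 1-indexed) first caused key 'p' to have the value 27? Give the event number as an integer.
Looking for first event where p becomes 27:
  event 2: p = -4
  event 3: p = -4
  event 4: p -4 -> 27  <-- first match

Answer: 4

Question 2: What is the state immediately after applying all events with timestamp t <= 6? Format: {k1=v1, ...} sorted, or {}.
Apply events with t <= 6 (2 events):
  after event 1 (t=3: INC r by 12): {r=12}
  after event 2 (t=6: DEC p by 4): {p=-4, r=12}

Answer: {p=-4, r=12}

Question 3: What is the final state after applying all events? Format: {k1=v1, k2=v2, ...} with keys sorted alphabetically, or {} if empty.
Answer: {p=15, q=30, r=12}

Derivation:
  after event 1 (t=3: INC r by 12): {r=12}
  after event 2 (t=6: DEC p by 4): {p=-4, r=12}
  after event 3 (t=10: SET q = 31): {p=-4, q=31, r=12}
  after event 4 (t=15: SET p = 27): {p=27, q=31, r=12}
  after event 5 (t=23: DEC p by 12): {p=15, q=31, r=12}
  after event 6 (t=33: SET q = 30): {p=15, q=30, r=12}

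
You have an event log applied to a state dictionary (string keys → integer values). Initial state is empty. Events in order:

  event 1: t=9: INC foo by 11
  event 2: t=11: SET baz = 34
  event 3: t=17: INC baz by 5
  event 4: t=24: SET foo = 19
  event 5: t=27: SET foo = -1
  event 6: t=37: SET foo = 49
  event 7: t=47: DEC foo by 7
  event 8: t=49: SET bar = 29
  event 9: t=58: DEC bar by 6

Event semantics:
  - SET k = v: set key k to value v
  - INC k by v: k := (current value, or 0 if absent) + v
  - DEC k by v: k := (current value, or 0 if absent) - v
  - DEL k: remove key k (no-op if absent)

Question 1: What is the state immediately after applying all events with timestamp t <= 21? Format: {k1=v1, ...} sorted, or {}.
Apply events with t <= 21 (3 events):
  after event 1 (t=9: INC foo by 11): {foo=11}
  after event 2 (t=11: SET baz = 34): {baz=34, foo=11}
  after event 3 (t=17: INC baz by 5): {baz=39, foo=11}

Answer: {baz=39, foo=11}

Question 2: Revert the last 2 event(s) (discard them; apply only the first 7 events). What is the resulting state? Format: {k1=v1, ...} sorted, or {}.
Keep first 7 events (discard last 2):
  after event 1 (t=9: INC foo by 11): {foo=11}
  after event 2 (t=11: SET baz = 34): {baz=34, foo=11}
  after event 3 (t=17: INC baz by 5): {baz=39, foo=11}
  after event 4 (t=24: SET foo = 19): {baz=39, foo=19}
  after event 5 (t=27: SET foo = -1): {baz=39, foo=-1}
  after event 6 (t=37: SET foo = 49): {baz=39, foo=49}
  after event 7 (t=47: DEC foo by 7): {baz=39, foo=42}

Answer: {baz=39, foo=42}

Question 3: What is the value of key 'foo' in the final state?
Track key 'foo' through all 9 events:
  event 1 (t=9: INC foo by 11): foo (absent) -> 11
  event 2 (t=11: SET baz = 34): foo unchanged
  event 3 (t=17: INC baz by 5): foo unchanged
  event 4 (t=24: SET foo = 19): foo 11 -> 19
  event 5 (t=27: SET foo = -1): foo 19 -> -1
  event 6 (t=37: SET foo = 49): foo -1 -> 49
  event 7 (t=47: DEC foo by 7): foo 49 -> 42
  event 8 (t=49: SET bar = 29): foo unchanged
  event 9 (t=58: DEC bar by 6): foo unchanged
Final: foo = 42

Answer: 42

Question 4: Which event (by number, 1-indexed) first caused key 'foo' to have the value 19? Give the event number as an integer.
Answer: 4

Derivation:
Looking for first event where foo becomes 19:
  event 1: foo = 11
  event 2: foo = 11
  event 3: foo = 11
  event 4: foo 11 -> 19  <-- first match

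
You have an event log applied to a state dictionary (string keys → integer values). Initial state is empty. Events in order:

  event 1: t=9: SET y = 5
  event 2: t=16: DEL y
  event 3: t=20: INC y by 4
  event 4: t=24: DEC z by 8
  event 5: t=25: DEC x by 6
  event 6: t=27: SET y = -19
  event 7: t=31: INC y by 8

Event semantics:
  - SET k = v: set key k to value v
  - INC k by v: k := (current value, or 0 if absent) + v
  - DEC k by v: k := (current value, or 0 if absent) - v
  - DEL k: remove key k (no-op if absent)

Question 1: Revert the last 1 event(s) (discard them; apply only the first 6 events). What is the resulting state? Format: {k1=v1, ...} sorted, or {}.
Answer: {x=-6, y=-19, z=-8}

Derivation:
Keep first 6 events (discard last 1):
  after event 1 (t=9: SET y = 5): {y=5}
  after event 2 (t=16: DEL y): {}
  after event 3 (t=20: INC y by 4): {y=4}
  after event 4 (t=24: DEC z by 8): {y=4, z=-8}
  after event 5 (t=25: DEC x by 6): {x=-6, y=4, z=-8}
  after event 6 (t=27: SET y = -19): {x=-6, y=-19, z=-8}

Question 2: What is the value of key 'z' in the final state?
Track key 'z' through all 7 events:
  event 1 (t=9: SET y = 5): z unchanged
  event 2 (t=16: DEL y): z unchanged
  event 3 (t=20: INC y by 4): z unchanged
  event 4 (t=24: DEC z by 8): z (absent) -> -8
  event 5 (t=25: DEC x by 6): z unchanged
  event 6 (t=27: SET y = -19): z unchanged
  event 7 (t=31: INC y by 8): z unchanged
Final: z = -8

Answer: -8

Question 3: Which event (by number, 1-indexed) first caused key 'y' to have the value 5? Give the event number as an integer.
Looking for first event where y becomes 5:
  event 1: y (absent) -> 5  <-- first match

Answer: 1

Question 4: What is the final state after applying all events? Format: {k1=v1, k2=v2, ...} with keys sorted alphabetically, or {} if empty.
Answer: {x=-6, y=-11, z=-8}

Derivation:
  after event 1 (t=9: SET y = 5): {y=5}
  after event 2 (t=16: DEL y): {}
  after event 3 (t=20: INC y by 4): {y=4}
  after event 4 (t=24: DEC z by 8): {y=4, z=-8}
  after event 5 (t=25: DEC x by 6): {x=-6, y=4, z=-8}
  after event 6 (t=27: SET y = -19): {x=-6, y=-19, z=-8}
  after event 7 (t=31: INC y by 8): {x=-6, y=-11, z=-8}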